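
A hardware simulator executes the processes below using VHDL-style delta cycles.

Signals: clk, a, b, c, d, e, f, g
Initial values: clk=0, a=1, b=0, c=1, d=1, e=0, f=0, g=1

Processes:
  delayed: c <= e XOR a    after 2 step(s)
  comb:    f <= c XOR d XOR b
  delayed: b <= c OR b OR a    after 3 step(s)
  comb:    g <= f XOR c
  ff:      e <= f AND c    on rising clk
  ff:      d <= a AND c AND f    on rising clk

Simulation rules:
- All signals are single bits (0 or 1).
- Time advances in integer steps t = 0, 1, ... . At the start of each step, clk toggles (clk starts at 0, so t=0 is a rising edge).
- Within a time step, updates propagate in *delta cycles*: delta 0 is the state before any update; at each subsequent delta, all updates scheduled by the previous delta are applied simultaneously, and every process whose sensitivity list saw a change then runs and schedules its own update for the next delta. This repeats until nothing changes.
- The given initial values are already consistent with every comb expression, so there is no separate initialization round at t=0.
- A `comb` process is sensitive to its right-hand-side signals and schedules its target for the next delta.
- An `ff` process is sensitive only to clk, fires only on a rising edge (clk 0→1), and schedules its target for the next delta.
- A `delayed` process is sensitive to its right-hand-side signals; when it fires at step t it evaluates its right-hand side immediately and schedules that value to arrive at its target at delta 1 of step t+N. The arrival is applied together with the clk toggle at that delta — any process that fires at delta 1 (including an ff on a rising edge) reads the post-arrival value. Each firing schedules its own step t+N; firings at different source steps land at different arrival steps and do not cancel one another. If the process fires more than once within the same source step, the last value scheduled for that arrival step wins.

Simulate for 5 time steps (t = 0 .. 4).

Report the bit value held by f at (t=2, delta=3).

0

[bits: f,e,g,clk,a,b,d,c]
t=0: Δ0=00101011 Δ1=00111011 Δ2=00111001 Δ3=10111001 Δ4=10011001 | 4Δ
t=1: Δ0=10011001 Δ1=10001001 | 1Δ
t=2: Δ0=10001001 Δ1=10011001 Δ2=11011011 Δ3=01011011 Δ4=01111011 | 4Δ
t=3: Δ0=01111011 Δ1=01101011 | 1Δ
t=4: Δ0=01101011 Δ1=01111010 Δ2=10011000 Δ3=00111000 Δ4=00011000 | 4Δ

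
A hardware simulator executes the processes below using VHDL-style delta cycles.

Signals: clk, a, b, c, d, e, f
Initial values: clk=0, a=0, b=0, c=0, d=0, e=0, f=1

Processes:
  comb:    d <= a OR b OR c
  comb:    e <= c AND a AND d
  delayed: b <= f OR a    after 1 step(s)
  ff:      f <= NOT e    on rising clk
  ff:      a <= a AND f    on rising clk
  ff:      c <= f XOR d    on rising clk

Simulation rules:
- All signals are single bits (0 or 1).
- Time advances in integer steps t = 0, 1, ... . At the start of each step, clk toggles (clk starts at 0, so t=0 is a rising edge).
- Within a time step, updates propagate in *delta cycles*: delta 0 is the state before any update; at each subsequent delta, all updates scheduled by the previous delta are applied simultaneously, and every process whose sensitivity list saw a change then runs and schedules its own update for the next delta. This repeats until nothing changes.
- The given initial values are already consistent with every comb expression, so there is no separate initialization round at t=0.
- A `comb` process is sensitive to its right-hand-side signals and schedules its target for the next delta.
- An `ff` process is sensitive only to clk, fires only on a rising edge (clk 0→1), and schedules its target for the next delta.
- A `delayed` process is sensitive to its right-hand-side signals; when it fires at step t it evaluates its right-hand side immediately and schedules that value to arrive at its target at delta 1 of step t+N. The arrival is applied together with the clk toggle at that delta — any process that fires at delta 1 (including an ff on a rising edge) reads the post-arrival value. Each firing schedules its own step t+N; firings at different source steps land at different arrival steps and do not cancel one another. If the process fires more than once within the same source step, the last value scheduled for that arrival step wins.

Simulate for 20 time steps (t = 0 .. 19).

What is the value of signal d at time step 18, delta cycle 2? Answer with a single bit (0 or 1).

t=0 Δ0: c=0 d=0 a=0 clk=0 f=1 e=0 b=0
  Δ1: clk:0→1
  Δ2: c:0→1
  Δ3: d:0→1
  (3Δ to stable)
t=1 Δ0: c=1 d=1 a=0 clk=1 f=1 e=0 b=0
  Δ1: clk:1→0
  (1Δ to stable)
t=2 Δ0: c=1 d=1 a=0 clk=0 f=1 e=0 b=0
  Δ1: clk:0→1
  Δ2: c:1→0
  Δ3: d:1→0
  (3Δ to stable)
t=3 Δ0: c=0 d=0 a=0 clk=1 f=1 e=0 b=0
  Δ1: clk:1→0
  (1Δ to stable)
t=4 Δ0: c=0 d=0 a=0 clk=0 f=1 e=0 b=0
  Δ1: clk:0→1
  Δ2: c:0→1
  Δ3: d:0→1
  (3Δ to stable)
t=5 Δ0: c=1 d=1 a=0 clk=1 f=1 e=0 b=0
  Δ1: clk:1→0
  (1Δ to stable)
t=6 Δ0: c=1 d=1 a=0 clk=0 f=1 e=0 b=0
  Δ1: clk:0→1
  Δ2: c:1→0
  Δ3: d:1→0
  (3Δ to stable)
t=7 Δ0: c=0 d=0 a=0 clk=1 f=1 e=0 b=0
  Δ1: clk:1→0
  (1Δ to stable)
t=8 Δ0: c=0 d=0 a=0 clk=0 f=1 e=0 b=0
  Δ1: clk:0→1
  Δ2: c:0→1
  Δ3: d:0→1
  (3Δ to stable)
t=9 Δ0: c=1 d=1 a=0 clk=1 f=1 e=0 b=0
  Δ1: clk:1→0
  (1Δ to stable)
t=10 Δ0: c=1 d=1 a=0 clk=0 f=1 e=0 b=0
  Δ1: clk:0→1
  Δ2: c:1→0
  Δ3: d:1→0
  (3Δ to stable)
t=11 Δ0: c=0 d=0 a=0 clk=1 f=1 e=0 b=0
  Δ1: clk:1→0
  (1Δ to stable)
t=12 Δ0: c=0 d=0 a=0 clk=0 f=1 e=0 b=0
  Δ1: clk:0→1
  Δ2: c:0→1
  Δ3: d:0→1
  (3Δ to stable)
t=13 Δ0: c=1 d=1 a=0 clk=1 f=1 e=0 b=0
  Δ1: clk:1→0
  (1Δ to stable)
t=14 Δ0: c=1 d=1 a=0 clk=0 f=1 e=0 b=0
  Δ1: clk:0→1
  Δ2: c:1→0
  Δ3: d:1→0
  (3Δ to stable)
t=15 Δ0: c=0 d=0 a=0 clk=1 f=1 e=0 b=0
  Δ1: clk:1→0
  (1Δ to stable)
t=16 Δ0: c=0 d=0 a=0 clk=0 f=1 e=0 b=0
  Δ1: clk:0→1
  Δ2: c:0→1
  Δ3: d:0→1
  (3Δ to stable)
t=17 Δ0: c=1 d=1 a=0 clk=1 f=1 e=0 b=0
  Δ1: clk:1→0
  (1Δ to stable)
t=18 Δ0: c=1 d=1 a=0 clk=0 f=1 e=0 b=0
  Δ1: clk:0→1
  Δ2: c:1→0
  Δ3: d:1→0
  (3Δ to stable)
t=19 Δ0: c=0 d=0 a=0 clk=1 f=1 e=0 b=0
  Δ1: clk:1→0
  (1Δ to stable)

1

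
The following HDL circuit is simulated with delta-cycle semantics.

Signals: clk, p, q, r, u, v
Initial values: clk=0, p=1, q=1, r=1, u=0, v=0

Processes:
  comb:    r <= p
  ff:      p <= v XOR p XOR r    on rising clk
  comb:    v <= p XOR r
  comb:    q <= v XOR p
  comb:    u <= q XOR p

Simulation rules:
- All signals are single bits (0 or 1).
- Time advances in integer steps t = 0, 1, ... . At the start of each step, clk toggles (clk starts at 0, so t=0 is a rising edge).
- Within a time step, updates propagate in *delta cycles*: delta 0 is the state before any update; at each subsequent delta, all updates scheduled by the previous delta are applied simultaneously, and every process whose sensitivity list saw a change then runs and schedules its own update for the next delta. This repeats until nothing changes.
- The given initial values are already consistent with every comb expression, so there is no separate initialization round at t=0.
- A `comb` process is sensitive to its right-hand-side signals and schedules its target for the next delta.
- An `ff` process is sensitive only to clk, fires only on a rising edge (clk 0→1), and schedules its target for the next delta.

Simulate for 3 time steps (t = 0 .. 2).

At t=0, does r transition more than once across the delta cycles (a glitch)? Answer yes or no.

t=0 Δ0: r=1 u=0 q=1 clk=0 p=1 v=0
  Δ1: clk:0→1
  Δ2: p:1→0
  Δ3: r:1→0, u:0→1, q:1→0, v:0→1
  Δ4: u:1→0, q:0→1, v:1→0
  Δ5: u:0→1, q:1→0
  Δ6: u:1→0
  (6Δ to stable)
t=1 Δ0: r=0 u=0 q=0 clk=1 p=0 v=0
  Δ1: clk:1→0
  (1Δ to stable)
t=2 Δ0: r=0 u=0 q=0 clk=0 p=0 v=0
  Δ1: clk:0→1
  (1Δ to stable)

no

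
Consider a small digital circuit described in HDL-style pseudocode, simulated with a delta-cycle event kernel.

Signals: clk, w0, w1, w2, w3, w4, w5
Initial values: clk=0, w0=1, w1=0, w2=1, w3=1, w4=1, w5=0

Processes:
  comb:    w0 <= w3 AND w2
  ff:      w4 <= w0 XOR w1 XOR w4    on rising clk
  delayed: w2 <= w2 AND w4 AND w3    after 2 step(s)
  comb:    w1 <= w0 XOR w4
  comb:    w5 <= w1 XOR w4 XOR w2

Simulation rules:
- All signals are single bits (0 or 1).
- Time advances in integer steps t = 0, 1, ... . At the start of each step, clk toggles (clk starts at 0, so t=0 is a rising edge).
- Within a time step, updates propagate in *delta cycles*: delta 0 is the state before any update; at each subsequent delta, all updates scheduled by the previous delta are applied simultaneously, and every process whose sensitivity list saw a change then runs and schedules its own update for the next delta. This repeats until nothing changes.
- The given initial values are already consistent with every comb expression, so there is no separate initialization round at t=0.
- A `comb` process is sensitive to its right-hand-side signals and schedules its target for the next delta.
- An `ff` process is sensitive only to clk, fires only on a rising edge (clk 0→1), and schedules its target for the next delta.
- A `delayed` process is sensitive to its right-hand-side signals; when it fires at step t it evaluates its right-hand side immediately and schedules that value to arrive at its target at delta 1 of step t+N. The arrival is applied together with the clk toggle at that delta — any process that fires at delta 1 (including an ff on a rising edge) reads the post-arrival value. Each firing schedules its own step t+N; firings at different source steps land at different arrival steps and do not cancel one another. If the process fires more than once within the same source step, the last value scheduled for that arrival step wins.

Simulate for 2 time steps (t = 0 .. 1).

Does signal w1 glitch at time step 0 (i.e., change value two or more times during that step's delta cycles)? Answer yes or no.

t=0 Δ0: w4=1 w5=0 w3=1 w0=1 w1=0 w2=1 clk=0
  Δ1: clk:0→1
  Δ2: w4:1→0
  Δ3: w5:0→1, w1:0→1
  Δ4: w5:1→0
  (4Δ to stable)
t=1 Δ0: w4=0 w5=0 w3=1 w0=1 w1=1 w2=1 clk=1
  Δ1: clk:1→0
  (1Δ to stable)

no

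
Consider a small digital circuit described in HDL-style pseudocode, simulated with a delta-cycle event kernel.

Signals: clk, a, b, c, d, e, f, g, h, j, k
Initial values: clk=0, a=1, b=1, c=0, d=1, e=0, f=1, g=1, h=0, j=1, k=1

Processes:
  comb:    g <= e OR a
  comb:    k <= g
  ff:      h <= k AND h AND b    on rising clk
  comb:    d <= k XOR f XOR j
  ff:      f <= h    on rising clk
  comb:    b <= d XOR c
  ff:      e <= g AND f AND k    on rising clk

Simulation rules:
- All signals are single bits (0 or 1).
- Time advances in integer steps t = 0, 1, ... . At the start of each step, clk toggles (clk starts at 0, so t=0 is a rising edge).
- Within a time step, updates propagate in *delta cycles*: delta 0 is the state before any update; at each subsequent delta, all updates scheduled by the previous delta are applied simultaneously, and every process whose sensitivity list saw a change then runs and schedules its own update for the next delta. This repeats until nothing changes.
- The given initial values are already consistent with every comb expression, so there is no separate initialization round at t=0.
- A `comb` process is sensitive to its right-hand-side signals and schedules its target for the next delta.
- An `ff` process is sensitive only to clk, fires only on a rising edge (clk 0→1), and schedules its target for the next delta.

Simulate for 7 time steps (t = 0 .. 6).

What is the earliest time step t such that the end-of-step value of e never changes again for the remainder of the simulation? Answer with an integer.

t0.Δ0 b=1 d=1 j=1 g=1 e=0 clk=0 h=0 c=0 k=1 f=1 a=1
t0.Δ1 b=1 d=1 j=1 g=1 e=0 clk=1 h=0 c=0 k=1 f=1 a=1
t0.Δ2 b=1 d=1 j=1 g=1 e=1 clk=1 h=0 c=0 k=1 f=0 a=1
t0.Δ3 b=1 d=0 j=1 g=1 e=1 clk=1 h=0 c=0 k=1 f=0 a=1
t0.Δ4 b=0 d=0 j=1 g=1 e=1 clk=1 h=0 c=0 k=1 f=0 a=1
t1.Δ0 b=0 d=0 j=1 g=1 e=1 clk=1 h=0 c=0 k=1 f=0 a=1
t1.Δ1 b=0 d=0 j=1 g=1 e=1 clk=0 h=0 c=0 k=1 f=0 a=1
t2.Δ0 b=0 d=0 j=1 g=1 e=1 clk=0 h=0 c=0 k=1 f=0 a=1
t2.Δ1 b=0 d=0 j=1 g=1 e=1 clk=1 h=0 c=0 k=1 f=0 a=1
t2.Δ2 b=0 d=0 j=1 g=1 e=0 clk=1 h=0 c=0 k=1 f=0 a=1
t3.Δ0 b=0 d=0 j=1 g=1 e=0 clk=1 h=0 c=0 k=1 f=0 a=1
t3.Δ1 b=0 d=0 j=1 g=1 e=0 clk=0 h=0 c=0 k=1 f=0 a=1
t4.Δ0 b=0 d=0 j=1 g=1 e=0 clk=0 h=0 c=0 k=1 f=0 a=1
t4.Δ1 b=0 d=0 j=1 g=1 e=0 clk=1 h=0 c=0 k=1 f=0 a=1
t5.Δ0 b=0 d=0 j=1 g=1 e=0 clk=1 h=0 c=0 k=1 f=0 a=1
t5.Δ1 b=0 d=0 j=1 g=1 e=0 clk=0 h=0 c=0 k=1 f=0 a=1
t6.Δ0 b=0 d=0 j=1 g=1 e=0 clk=0 h=0 c=0 k=1 f=0 a=1
t6.Δ1 b=0 d=0 j=1 g=1 e=0 clk=1 h=0 c=0 k=1 f=0 a=1

2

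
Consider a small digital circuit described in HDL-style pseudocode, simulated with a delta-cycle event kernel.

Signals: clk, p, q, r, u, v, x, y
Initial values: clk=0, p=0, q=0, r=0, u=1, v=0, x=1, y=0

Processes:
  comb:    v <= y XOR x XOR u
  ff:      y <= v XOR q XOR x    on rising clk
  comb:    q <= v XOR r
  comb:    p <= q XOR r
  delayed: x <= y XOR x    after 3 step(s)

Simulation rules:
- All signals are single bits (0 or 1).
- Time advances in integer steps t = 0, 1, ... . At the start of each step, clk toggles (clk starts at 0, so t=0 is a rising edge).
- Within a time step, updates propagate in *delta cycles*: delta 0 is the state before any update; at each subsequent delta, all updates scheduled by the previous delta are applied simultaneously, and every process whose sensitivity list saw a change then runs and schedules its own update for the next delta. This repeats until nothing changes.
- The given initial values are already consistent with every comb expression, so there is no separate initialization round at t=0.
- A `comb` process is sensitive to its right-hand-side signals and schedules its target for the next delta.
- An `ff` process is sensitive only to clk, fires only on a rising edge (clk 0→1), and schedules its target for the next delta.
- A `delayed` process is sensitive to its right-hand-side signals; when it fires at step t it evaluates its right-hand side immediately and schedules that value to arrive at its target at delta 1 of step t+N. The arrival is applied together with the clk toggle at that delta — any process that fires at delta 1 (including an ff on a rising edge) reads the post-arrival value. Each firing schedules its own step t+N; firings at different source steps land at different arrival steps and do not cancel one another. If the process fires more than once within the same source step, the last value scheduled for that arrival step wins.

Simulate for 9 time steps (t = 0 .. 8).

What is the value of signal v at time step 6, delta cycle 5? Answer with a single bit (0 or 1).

t0.Δ0 u=1 r=0 q=0 v=0 y=0 clk=0 p=0 x=1
t0.Δ1 u=1 r=0 q=0 v=0 y=0 clk=1 p=0 x=1
t0.Δ2 u=1 r=0 q=0 v=0 y=1 clk=1 p=0 x=1
t0.Δ3 u=1 r=0 q=0 v=1 y=1 clk=1 p=0 x=1
t0.Δ4 u=1 r=0 q=1 v=1 y=1 clk=1 p=0 x=1
t0.Δ5 u=1 r=0 q=1 v=1 y=1 clk=1 p=1 x=1
t1.Δ0 u=1 r=0 q=1 v=1 y=1 clk=1 p=1 x=1
t1.Δ1 u=1 r=0 q=1 v=1 y=1 clk=0 p=1 x=1
t2.Δ0 u=1 r=0 q=1 v=1 y=1 clk=0 p=1 x=1
t2.Δ1 u=1 r=0 q=1 v=1 y=1 clk=1 p=1 x=1
t3.Δ0 u=1 r=0 q=1 v=1 y=1 clk=1 p=1 x=1
t3.Δ1 u=1 r=0 q=1 v=1 y=1 clk=0 p=1 x=0
t3.Δ2 u=1 r=0 q=1 v=0 y=1 clk=0 p=1 x=0
t3.Δ3 u=1 r=0 q=0 v=0 y=1 clk=0 p=1 x=0
t3.Δ4 u=1 r=0 q=0 v=0 y=1 clk=0 p=0 x=0
t4.Δ0 u=1 r=0 q=0 v=0 y=1 clk=0 p=0 x=0
t4.Δ1 u=1 r=0 q=0 v=0 y=1 clk=1 p=0 x=0
t4.Δ2 u=1 r=0 q=0 v=0 y=0 clk=1 p=0 x=0
t4.Δ3 u=1 r=0 q=0 v=1 y=0 clk=1 p=0 x=0
t4.Δ4 u=1 r=0 q=1 v=1 y=0 clk=1 p=0 x=0
t4.Δ5 u=1 r=0 q=1 v=1 y=0 clk=1 p=1 x=0
t5.Δ0 u=1 r=0 q=1 v=1 y=0 clk=1 p=1 x=0
t5.Δ1 u=1 r=0 q=1 v=1 y=0 clk=0 p=1 x=0
t6.Δ0 u=1 r=0 q=1 v=1 y=0 clk=0 p=1 x=0
t6.Δ1 u=1 r=0 q=1 v=1 y=0 clk=1 p=1 x=1
t6.Δ2 u=1 r=0 q=1 v=0 y=1 clk=1 p=1 x=1
t6.Δ3 u=1 r=0 q=0 v=1 y=1 clk=1 p=1 x=1
t6.Δ4 u=1 r=0 q=1 v=1 y=1 clk=1 p=0 x=1
t6.Δ5 u=1 r=0 q=1 v=1 y=1 clk=1 p=1 x=1
t7.Δ0 u=1 r=0 q=1 v=1 y=1 clk=1 p=1 x=1
t7.Δ1 u=1 r=0 q=1 v=1 y=1 clk=0 p=1 x=0
t7.Δ2 u=1 r=0 q=1 v=0 y=1 clk=0 p=1 x=0
t7.Δ3 u=1 r=0 q=0 v=0 y=1 clk=0 p=1 x=0
t7.Δ4 u=1 r=0 q=0 v=0 y=1 clk=0 p=0 x=0
t8.Δ0 u=1 r=0 q=0 v=0 y=1 clk=0 p=0 x=0
t8.Δ1 u=1 r=0 q=0 v=0 y=1 clk=1 p=0 x=0
t8.Δ2 u=1 r=0 q=0 v=0 y=0 clk=1 p=0 x=0
t8.Δ3 u=1 r=0 q=0 v=1 y=0 clk=1 p=0 x=0
t8.Δ4 u=1 r=0 q=1 v=1 y=0 clk=1 p=0 x=0
t8.Δ5 u=1 r=0 q=1 v=1 y=0 clk=1 p=1 x=0

1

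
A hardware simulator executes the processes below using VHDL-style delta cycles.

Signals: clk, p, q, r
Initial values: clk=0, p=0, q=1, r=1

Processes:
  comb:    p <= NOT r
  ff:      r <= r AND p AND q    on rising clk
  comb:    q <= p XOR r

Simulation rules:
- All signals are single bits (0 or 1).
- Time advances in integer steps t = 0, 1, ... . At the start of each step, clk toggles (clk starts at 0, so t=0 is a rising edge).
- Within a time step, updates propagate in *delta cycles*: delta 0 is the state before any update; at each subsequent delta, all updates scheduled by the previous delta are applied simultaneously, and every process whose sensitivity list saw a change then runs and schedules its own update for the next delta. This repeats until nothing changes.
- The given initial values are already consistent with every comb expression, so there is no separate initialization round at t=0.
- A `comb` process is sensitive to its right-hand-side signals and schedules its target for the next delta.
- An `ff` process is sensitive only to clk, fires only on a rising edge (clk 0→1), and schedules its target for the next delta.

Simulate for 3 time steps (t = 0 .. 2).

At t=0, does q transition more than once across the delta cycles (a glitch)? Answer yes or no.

[bits: r,p,clk,q]
t=0: Δ0=1001 Δ1=1011 Δ2=0011 Δ3=0110 Δ4=0111 | 4Δ
t=1: Δ0=0111 Δ1=0101 | 1Δ
t=2: Δ0=0101 Δ1=0111 | 1Δ

yes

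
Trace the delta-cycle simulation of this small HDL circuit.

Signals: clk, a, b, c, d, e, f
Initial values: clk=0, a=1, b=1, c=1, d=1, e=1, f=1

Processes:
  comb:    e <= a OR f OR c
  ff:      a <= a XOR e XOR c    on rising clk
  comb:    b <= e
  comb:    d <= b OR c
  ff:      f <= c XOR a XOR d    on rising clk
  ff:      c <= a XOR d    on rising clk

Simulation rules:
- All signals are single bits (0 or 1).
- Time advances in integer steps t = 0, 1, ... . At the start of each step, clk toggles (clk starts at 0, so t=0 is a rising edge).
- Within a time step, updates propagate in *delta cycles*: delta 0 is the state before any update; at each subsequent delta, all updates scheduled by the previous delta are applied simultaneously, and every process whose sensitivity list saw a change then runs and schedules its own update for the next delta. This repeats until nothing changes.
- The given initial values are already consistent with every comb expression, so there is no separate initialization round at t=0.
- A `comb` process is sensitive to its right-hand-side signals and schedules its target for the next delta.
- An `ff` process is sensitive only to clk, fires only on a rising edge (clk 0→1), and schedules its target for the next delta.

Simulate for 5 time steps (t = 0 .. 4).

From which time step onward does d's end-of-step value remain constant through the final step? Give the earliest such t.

t0.Δ0 c=1 d=1 a=1 f=1 b=1 e=1 clk=0
t0.Δ1 c=1 d=1 a=1 f=1 b=1 e=1 clk=1
t0.Δ2 c=0 d=1 a=1 f=1 b=1 e=1 clk=1
t1.Δ0 c=0 d=1 a=1 f=1 b=1 e=1 clk=1
t1.Δ1 c=0 d=1 a=1 f=1 b=1 e=1 clk=0
t2.Δ0 c=0 d=1 a=1 f=1 b=1 e=1 clk=0
t2.Δ1 c=0 d=1 a=1 f=1 b=1 e=1 clk=1
t2.Δ2 c=0 d=1 a=0 f=0 b=1 e=1 clk=1
t2.Δ3 c=0 d=1 a=0 f=0 b=1 e=0 clk=1
t2.Δ4 c=0 d=1 a=0 f=0 b=0 e=0 clk=1
t2.Δ5 c=0 d=0 a=0 f=0 b=0 e=0 clk=1
t3.Δ0 c=0 d=0 a=0 f=0 b=0 e=0 clk=1
t3.Δ1 c=0 d=0 a=0 f=0 b=0 e=0 clk=0
t4.Δ0 c=0 d=0 a=0 f=0 b=0 e=0 clk=0
t4.Δ1 c=0 d=0 a=0 f=0 b=0 e=0 clk=1

2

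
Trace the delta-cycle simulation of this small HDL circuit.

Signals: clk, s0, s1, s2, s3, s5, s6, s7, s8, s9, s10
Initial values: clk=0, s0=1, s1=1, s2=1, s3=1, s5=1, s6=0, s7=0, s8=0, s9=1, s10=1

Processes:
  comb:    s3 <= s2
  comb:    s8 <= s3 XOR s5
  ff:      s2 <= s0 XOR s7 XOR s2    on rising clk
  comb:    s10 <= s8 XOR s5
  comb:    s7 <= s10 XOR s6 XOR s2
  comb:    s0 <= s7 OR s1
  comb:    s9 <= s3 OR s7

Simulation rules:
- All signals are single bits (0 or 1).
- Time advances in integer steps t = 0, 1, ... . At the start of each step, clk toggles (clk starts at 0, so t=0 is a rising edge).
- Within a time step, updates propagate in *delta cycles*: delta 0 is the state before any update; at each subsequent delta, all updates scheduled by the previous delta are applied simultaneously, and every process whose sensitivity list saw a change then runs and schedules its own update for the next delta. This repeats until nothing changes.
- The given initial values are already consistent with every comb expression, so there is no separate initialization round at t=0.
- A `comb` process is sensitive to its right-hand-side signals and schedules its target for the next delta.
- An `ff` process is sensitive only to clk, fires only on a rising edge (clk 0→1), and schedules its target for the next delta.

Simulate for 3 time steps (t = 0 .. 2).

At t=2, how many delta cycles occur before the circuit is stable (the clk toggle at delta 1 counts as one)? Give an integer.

t=0 Δ0: clk=0 s1=1 s5=1 s7=0 s9=1 s6=0 s10=1 s3=1 s0=1 s2=1 s8=0
  Δ1: clk:0→1
  Δ2: s2:1→0
  Δ3: s7:0→1, s3:1→0
  Δ4: s8:0→1
  Δ5: s10:1→0
  Δ6: s7:1→0
  Δ7: s9:1→0
  (7Δ to stable)
t=1 Δ0: clk=1 s1=1 s5=1 s7=0 s9=0 s6=0 s10=0 s3=0 s0=1 s2=0 s8=1
  Δ1: clk:1→0
  (1Δ to stable)
t=2 Δ0: clk=0 s1=1 s5=1 s7=0 s9=0 s6=0 s10=0 s3=0 s0=1 s2=0 s8=1
  Δ1: clk:0→1
  Δ2: s2:0→1
  Δ3: s7:0→1, s3:0→1
  Δ4: s9:0→1, s8:1→0
  Δ5: s10:0→1
  Δ6: s7:1→0
  (6Δ to stable)

6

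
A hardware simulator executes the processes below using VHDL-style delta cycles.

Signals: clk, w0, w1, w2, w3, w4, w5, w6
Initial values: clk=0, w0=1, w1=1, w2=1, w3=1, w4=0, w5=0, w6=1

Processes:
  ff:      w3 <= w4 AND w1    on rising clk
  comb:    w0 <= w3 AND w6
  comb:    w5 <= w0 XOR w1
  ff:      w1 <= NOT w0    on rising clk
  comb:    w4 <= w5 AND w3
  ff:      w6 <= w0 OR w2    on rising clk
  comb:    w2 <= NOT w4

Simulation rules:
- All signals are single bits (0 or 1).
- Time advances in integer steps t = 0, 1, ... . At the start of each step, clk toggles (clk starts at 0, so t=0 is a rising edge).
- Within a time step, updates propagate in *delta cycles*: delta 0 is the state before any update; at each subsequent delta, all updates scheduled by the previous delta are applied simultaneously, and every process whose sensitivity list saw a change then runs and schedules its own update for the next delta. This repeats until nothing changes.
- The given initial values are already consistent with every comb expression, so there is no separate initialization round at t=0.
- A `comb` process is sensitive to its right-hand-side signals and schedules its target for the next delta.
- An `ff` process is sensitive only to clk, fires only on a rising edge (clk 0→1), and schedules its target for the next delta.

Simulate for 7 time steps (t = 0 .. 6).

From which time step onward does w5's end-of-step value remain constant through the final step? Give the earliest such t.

2

t0.Δ0 w1=1 w3=1 w2=1 w4=0 w0=1 w5=0 clk=0 w6=1
t0.Δ1 w1=1 w3=1 w2=1 w4=0 w0=1 w5=0 clk=1 w6=1
t0.Δ2 w1=0 w3=0 w2=1 w4=0 w0=1 w5=0 clk=1 w6=1
t0.Δ3 w1=0 w3=0 w2=1 w4=0 w0=0 w5=1 clk=1 w6=1
t0.Δ4 w1=0 w3=0 w2=1 w4=0 w0=0 w5=0 clk=1 w6=1
t1.Δ0 w1=0 w3=0 w2=1 w4=0 w0=0 w5=0 clk=1 w6=1
t1.Δ1 w1=0 w3=0 w2=1 w4=0 w0=0 w5=0 clk=0 w6=1
t2.Δ0 w1=0 w3=0 w2=1 w4=0 w0=0 w5=0 clk=0 w6=1
t2.Δ1 w1=0 w3=0 w2=1 w4=0 w0=0 w5=0 clk=1 w6=1
t2.Δ2 w1=1 w3=0 w2=1 w4=0 w0=0 w5=0 clk=1 w6=1
t2.Δ3 w1=1 w3=0 w2=1 w4=0 w0=0 w5=1 clk=1 w6=1
t3.Δ0 w1=1 w3=0 w2=1 w4=0 w0=0 w5=1 clk=1 w6=1
t3.Δ1 w1=1 w3=0 w2=1 w4=0 w0=0 w5=1 clk=0 w6=1
t4.Δ0 w1=1 w3=0 w2=1 w4=0 w0=0 w5=1 clk=0 w6=1
t4.Δ1 w1=1 w3=0 w2=1 w4=0 w0=0 w5=1 clk=1 w6=1
t5.Δ0 w1=1 w3=0 w2=1 w4=0 w0=0 w5=1 clk=1 w6=1
t5.Δ1 w1=1 w3=0 w2=1 w4=0 w0=0 w5=1 clk=0 w6=1
t6.Δ0 w1=1 w3=0 w2=1 w4=0 w0=0 w5=1 clk=0 w6=1
t6.Δ1 w1=1 w3=0 w2=1 w4=0 w0=0 w5=1 clk=1 w6=1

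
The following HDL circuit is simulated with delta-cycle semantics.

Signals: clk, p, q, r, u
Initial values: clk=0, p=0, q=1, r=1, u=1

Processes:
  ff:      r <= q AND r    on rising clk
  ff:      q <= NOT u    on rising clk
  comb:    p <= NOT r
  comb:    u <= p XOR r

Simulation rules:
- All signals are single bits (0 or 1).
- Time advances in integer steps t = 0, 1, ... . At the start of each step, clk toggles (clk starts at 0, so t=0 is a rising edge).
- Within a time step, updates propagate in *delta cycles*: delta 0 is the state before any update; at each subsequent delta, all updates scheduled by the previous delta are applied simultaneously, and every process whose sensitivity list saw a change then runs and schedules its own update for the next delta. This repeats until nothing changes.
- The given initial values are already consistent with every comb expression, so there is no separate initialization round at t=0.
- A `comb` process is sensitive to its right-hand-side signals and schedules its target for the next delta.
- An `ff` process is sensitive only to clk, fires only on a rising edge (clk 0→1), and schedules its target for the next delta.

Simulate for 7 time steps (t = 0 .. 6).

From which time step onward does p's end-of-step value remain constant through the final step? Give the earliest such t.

2

[bits: p,q,clk,u,r]
t=0: Δ0=01011 Δ1=01111 Δ2=00111 | 2Δ
t=1: Δ0=00111 Δ1=00011 | 1Δ
t=2: Δ0=00011 Δ1=00111 Δ2=00110 Δ3=10100 Δ4=10110 | 4Δ
t=3: Δ0=10110 Δ1=10010 | 1Δ
t=4: Δ0=10010 Δ1=10110 | 1Δ
t=5: Δ0=10110 Δ1=10010 | 1Δ
t=6: Δ0=10010 Δ1=10110 | 1Δ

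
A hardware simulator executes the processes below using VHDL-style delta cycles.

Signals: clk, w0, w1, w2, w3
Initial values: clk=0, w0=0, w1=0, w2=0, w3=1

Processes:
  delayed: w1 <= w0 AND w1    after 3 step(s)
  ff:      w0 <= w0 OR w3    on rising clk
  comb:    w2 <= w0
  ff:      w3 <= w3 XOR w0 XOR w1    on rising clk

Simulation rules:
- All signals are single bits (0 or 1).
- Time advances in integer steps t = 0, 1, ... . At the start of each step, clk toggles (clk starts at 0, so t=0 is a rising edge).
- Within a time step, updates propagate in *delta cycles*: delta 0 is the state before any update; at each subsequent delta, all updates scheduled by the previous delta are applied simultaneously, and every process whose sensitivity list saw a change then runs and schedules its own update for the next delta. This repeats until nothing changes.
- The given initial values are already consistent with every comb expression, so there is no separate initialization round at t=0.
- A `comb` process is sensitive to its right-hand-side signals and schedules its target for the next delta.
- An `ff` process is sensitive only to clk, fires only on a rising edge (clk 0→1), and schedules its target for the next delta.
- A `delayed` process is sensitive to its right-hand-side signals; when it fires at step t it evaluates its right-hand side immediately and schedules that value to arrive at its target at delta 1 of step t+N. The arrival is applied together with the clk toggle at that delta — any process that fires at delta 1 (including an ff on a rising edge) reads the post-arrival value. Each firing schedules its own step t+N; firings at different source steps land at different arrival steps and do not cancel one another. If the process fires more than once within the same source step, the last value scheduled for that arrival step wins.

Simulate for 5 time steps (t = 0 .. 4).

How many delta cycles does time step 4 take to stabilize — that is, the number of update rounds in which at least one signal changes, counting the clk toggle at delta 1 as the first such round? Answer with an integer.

2

t0.Δ0 w3=1 clk=0 w2=0 w1=0 w0=0
t0.Δ1 w3=1 clk=1 w2=0 w1=0 w0=0
t0.Δ2 w3=1 clk=1 w2=0 w1=0 w0=1
t0.Δ3 w3=1 clk=1 w2=1 w1=0 w0=1
t1.Δ0 w3=1 clk=1 w2=1 w1=0 w0=1
t1.Δ1 w3=1 clk=0 w2=1 w1=0 w0=1
t2.Δ0 w3=1 clk=0 w2=1 w1=0 w0=1
t2.Δ1 w3=1 clk=1 w2=1 w1=0 w0=1
t2.Δ2 w3=0 clk=1 w2=1 w1=0 w0=1
t3.Δ0 w3=0 clk=1 w2=1 w1=0 w0=1
t3.Δ1 w3=0 clk=0 w2=1 w1=0 w0=1
t4.Δ0 w3=0 clk=0 w2=1 w1=0 w0=1
t4.Δ1 w3=0 clk=1 w2=1 w1=0 w0=1
t4.Δ2 w3=1 clk=1 w2=1 w1=0 w0=1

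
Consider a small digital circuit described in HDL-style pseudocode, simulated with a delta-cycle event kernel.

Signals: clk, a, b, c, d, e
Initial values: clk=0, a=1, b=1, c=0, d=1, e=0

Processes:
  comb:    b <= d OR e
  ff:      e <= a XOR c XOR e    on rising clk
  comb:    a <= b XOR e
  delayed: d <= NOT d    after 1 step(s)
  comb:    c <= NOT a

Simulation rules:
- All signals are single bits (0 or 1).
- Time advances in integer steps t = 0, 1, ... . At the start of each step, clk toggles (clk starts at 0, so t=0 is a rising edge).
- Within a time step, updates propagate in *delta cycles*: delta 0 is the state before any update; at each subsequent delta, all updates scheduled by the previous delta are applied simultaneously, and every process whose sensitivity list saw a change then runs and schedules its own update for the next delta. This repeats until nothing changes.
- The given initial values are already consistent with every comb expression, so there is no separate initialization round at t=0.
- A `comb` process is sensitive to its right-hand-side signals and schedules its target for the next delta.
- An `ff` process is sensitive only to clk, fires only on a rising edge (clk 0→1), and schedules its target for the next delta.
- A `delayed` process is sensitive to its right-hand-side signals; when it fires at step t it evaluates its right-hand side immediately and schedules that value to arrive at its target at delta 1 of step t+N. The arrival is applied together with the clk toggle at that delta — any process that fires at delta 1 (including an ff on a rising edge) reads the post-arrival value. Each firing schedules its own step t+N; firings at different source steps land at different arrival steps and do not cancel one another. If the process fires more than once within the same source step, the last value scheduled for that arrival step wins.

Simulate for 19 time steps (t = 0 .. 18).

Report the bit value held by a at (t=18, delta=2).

0

t0.Δ0 e=0 d=1 b=1 clk=0 c=0 a=1
t0.Δ1 e=0 d=1 b=1 clk=1 c=0 a=1
t0.Δ2 e=1 d=1 b=1 clk=1 c=0 a=1
t0.Δ3 e=1 d=1 b=1 clk=1 c=0 a=0
t0.Δ4 e=1 d=1 b=1 clk=1 c=1 a=0
t1.Δ0 e=1 d=1 b=1 clk=1 c=1 a=0
t1.Δ1 e=1 d=1 b=1 clk=0 c=1 a=0
t2.Δ0 e=1 d=1 b=1 clk=0 c=1 a=0
t2.Δ1 e=1 d=1 b=1 clk=1 c=1 a=0
t2.Δ2 e=0 d=1 b=1 clk=1 c=1 a=0
t2.Δ3 e=0 d=1 b=1 clk=1 c=1 a=1
t2.Δ4 e=0 d=1 b=1 clk=1 c=0 a=1
t3.Δ0 e=0 d=1 b=1 clk=1 c=0 a=1
t3.Δ1 e=0 d=1 b=1 clk=0 c=0 a=1
t4.Δ0 e=0 d=1 b=1 clk=0 c=0 a=1
t4.Δ1 e=0 d=1 b=1 clk=1 c=0 a=1
t4.Δ2 e=1 d=1 b=1 clk=1 c=0 a=1
t4.Δ3 e=1 d=1 b=1 clk=1 c=0 a=0
t4.Δ4 e=1 d=1 b=1 clk=1 c=1 a=0
t5.Δ0 e=1 d=1 b=1 clk=1 c=1 a=0
t5.Δ1 e=1 d=1 b=1 clk=0 c=1 a=0
t6.Δ0 e=1 d=1 b=1 clk=0 c=1 a=0
t6.Δ1 e=1 d=1 b=1 clk=1 c=1 a=0
t6.Δ2 e=0 d=1 b=1 clk=1 c=1 a=0
t6.Δ3 e=0 d=1 b=1 clk=1 c=1 a=1
t6.Δ4 e=0 d=1 b=1 clk=1 c=0 a=1
t7.Δ0 e=0 d=1 b=1 clk=1 c=0 a=1
t7.Δ1 e=0 d=1 b=1 clk=0 c=0 a=1
t8.Δ0 e=0 d=1 b=1 clk=0 c=0 a=1
t8.Δ1 e=0 d=1 b=1 clk=1 c=0 a=1
t8.Δ2 e=1 d=1 b=1 clk=1 c=0 a=1
t8.Δ3 e=1 d=1 b=1 clk=1 c=0 a=0
t8.Δ4 e=1 d=1 b=1 clk=1 c=1 a=0
t9.Δ0 e=1 d=1 b=1 clk=1 c=1 a=0
t9.Δ1 e=1 d=1 b=1 clk=0 c=1 a=0
t10.Δ0 e=1 d=1 b=1 clk=0 c=1 a=0
t10.Δ1 e=1 d=1 b=1 clk=1 c=1 a=0
t10.Δ2 e=0 d=1 b=1 clk=1 c=1 a=0
t10.Δ3 e=0 d=1 b=1 clk=1 c=1 a=1
t10.Δ4 e=0 d=1 b=1 clk=1 c=0 a=1
t11.Δ0 e=0 d=1 b=1 clk=1 c=0 a=1
t11.Δ1 e=0 d=1 b=1 clk=0 c=0 a=1
t12.Δ0 e=0 d=1 b=1 clk=0 c=0 a=1
t12.Δ1 e=0 d=1 b=1 clk=1 c=0 a=1
t12.Δ2 e=1 d=1 b=1 clk=1 c=0 a=1
t12.Δ3 e=1 d=1 b=1 clk=1 c=0 a=0
t12.Δ4 e=1 d=1 b=1 clk=1 c=1 a=0
t13.Δ0 e=1 d=1 b=1 clk=1 c=1 a=0
t13.Δ1 e=1 d=1 b=1 clk=0 c=1 a=0
t14.Δ0 e=1 d=1 b=1 clk=0 c=1 a=0
t14.Δ1 e=1 d=1 b=1 clk=1 c=1 a=0
t14.Δ2 e=0 d=1 b=1 clk=1 c=1 a=0
t14.Δ3 e=0 d=1 b=1 clk=1 c=1 a=1
t14.Δ4 e=0 d=1 b=1 clk=1 c=0 a=1
t15.Δ0 e=0 d=1 b=1 clk=1 c=0 a=1
t15.Δ1 e=0 d=1 b=1 clk=0 c=0 a=1
t16.Δ0 e=0 d=1 b=1 clk=0 c=0 a=1
t16.Δ1 e=0 d=1 b=1 clk=1 c=0 a=1
t16.Δ2 e=1 d=1 b=1 clk=1 c=0 a=1
t16.Δ3 e=1 d=1 b=1 clk=1 c=0 a=0
t16.Δ4 e=1 d=1 b=1 clk=1 c=1 a=0
t17.Δ0 e=1 d=1 b=1 clk=1 c=1 a=0
t17.Δ1 e=1 d=1 b=1 clk=0 c=1 a=0
t18.Δ0 e=1 d=1 b=1 clk=0 c=1 a=0
t18.Δ1 e=1 d=1 b=1 clk=1 c=1 a=0
t18.Δ2 e=0 d=1 b=1 clk=1 c=1 a=0
t18.Δ3 e=0 d=1 b=1 clk=1 c=1 a=1
t18.Δ4 e=0 d=1 b=1 clk=1 c=0 a=1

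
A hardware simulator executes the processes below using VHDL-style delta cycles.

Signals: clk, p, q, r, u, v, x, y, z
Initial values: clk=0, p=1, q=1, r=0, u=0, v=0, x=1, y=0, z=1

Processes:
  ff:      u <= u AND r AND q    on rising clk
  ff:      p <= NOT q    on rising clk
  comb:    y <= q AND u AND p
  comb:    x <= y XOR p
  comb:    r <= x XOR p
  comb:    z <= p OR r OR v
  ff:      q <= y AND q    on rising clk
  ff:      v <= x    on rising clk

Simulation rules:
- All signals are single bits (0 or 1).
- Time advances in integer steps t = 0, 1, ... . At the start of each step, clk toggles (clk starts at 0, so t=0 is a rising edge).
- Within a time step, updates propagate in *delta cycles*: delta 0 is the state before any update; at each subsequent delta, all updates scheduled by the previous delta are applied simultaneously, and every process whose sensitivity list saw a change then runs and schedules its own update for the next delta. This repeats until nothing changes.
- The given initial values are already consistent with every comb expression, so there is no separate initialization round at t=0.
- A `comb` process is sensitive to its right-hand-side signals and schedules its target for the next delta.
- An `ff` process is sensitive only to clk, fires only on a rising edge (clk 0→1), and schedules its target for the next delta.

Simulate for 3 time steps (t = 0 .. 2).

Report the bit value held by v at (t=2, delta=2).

[bits: z,r,p,x,clk,q,v,u,y]
t=0: Δ0=101101000 Δ1=101111000 Δ2=100110100 Δ3=110010100 Δ4=100010100 | 4Δ
t=1: Δ0=100010100 Δ1=100000100 | 1Δ
t=2: Δ0=100000100 Δ1=100010100 Δ2=101010000 Δ3=111110000 Δ4=101110000 | 4Δ

0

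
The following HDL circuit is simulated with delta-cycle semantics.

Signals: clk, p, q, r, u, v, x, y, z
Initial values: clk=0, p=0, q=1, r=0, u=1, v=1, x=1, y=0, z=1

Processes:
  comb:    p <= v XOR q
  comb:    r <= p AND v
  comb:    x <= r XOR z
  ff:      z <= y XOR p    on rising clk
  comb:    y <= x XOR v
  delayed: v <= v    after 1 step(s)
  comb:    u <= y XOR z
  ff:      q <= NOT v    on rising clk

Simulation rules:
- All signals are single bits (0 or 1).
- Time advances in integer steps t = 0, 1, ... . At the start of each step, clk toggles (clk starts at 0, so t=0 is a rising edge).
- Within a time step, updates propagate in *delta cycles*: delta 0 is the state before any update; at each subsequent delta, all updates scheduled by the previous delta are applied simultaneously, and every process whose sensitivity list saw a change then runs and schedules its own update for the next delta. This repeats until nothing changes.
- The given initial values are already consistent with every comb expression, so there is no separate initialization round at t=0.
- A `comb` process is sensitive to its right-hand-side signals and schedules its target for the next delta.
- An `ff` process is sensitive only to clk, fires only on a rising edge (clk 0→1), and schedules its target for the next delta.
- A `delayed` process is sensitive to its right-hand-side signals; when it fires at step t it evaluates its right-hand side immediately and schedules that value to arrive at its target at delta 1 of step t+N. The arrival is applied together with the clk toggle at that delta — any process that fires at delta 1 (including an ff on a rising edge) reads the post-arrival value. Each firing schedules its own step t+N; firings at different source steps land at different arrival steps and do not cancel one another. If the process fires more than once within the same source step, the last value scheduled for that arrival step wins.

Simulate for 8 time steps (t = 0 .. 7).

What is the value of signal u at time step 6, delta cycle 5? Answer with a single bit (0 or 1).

0

[bits: q,u,p,z,v,y,clk,r,x]
t=0: Δ0=110110001 Δ1=110110101 Δ2=010010101 Δ3=001010100 Δ4=001011110 Δ5=011011111 Δ6=011010111 Δ7=001010111 | 7Δ
t=1: Δ0=001010111 Δ1=001010011 | 1Δ
t=2: Δ0=001010011 Δ1=001010111 Δ2=001110111 Δ3=011110110 Δ4=011111110 Δ5=001111110 | 5Δ
t=3: Δ0=001111110 Δ1=001111010 | 1Δ
t=4: Δ0=001111010 Δ1=001111110 Δ2=001011110 Δ3=011011111 Δ4=011010111 Δ5=001010111 | 5Δ
t=5: Δ0=001010111 Δ1=001010011 | 1Δ
t=6: Δ0=001010011 Δ1=001010111 Δ2=001110111 Δ3=011110110 Δ4=011111110 Δ5=001111110 | 5Δ
t=7: Δ0=001111110 Δ1=001111010 | 1Δ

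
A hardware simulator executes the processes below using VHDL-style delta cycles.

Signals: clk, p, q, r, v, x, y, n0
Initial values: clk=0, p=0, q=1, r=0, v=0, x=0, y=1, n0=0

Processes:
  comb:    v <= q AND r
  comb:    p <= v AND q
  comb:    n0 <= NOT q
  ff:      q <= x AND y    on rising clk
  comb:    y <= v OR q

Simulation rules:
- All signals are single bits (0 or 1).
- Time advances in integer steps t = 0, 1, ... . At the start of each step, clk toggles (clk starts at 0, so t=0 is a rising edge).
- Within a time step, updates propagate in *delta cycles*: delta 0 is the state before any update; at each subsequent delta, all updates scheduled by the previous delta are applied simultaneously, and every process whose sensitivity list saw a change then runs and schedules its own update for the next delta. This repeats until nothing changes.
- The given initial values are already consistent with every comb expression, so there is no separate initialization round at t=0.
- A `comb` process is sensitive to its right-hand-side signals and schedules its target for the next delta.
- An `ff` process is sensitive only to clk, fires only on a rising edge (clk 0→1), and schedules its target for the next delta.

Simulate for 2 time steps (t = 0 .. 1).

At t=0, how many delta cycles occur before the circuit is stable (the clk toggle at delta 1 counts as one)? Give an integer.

3

t=0 Δ0: n0=0 y=1 p=0 v=0 x=0 r=0 clk=0 q=1
  Δ1: clk:0→1
  Δ2: q:1→0
  Δ3: n0:0→1, y:1→0
  (3Δ to stable)
t=1 Δ0: n0=1 y=0 p=0 v=0 x=0 r=0 clk=1 q=0
  Δ1: clk:1→0
  (1Δ to stable)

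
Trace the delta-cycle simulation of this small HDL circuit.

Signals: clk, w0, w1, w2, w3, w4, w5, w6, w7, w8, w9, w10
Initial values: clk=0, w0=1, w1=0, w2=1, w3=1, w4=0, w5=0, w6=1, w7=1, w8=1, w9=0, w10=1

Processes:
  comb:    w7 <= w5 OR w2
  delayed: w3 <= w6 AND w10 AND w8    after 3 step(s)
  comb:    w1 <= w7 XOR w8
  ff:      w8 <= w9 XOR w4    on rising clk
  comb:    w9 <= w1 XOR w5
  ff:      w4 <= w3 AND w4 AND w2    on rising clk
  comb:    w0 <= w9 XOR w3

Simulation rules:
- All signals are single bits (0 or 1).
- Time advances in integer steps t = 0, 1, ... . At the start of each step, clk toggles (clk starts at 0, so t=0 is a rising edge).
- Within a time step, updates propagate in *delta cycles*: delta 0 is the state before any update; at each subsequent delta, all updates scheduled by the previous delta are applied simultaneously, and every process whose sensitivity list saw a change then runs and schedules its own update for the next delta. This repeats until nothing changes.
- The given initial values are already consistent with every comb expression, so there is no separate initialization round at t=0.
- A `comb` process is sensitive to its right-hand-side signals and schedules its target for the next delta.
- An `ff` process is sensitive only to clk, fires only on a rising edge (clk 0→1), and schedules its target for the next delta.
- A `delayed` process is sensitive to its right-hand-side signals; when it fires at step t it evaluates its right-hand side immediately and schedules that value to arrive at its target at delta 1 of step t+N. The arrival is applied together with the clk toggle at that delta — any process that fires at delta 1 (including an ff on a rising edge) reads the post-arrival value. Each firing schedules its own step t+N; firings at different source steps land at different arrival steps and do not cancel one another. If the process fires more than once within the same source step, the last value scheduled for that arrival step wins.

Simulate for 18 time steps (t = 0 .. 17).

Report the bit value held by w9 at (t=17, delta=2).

1

t=0 Δ0: clk=0 w0=1 w10=1 w9=0 w6=1 w5=0 w7=1 w3=1 w2=1 w4=0 w1=0 w8=1
  Δ1: clk:0→1
  Δ2: w8:1→0
  Δ3: w1:0→1
  Δ4: w9:0→1
  Δ5: w0:1→0
  (5Δ to stable)
t=1 Δ0: clk=1 w0=0 w10=1 w9=1 w6=1 w5=0 w7=1 w3=1 w2=1 w4=0 w1=1 w8=0
  Δ1: clk:1→0
  (1Δ to stable)
t=2 Δ0: clk=0 w0=0 w10=1 w9=1 w6=1 w5=0 w7=1 w3=1 w2=1 w4=0 w1=1 w8=0
  Δ1: clk:0→1
  Δ2: w8:0→1
  Δ3: w1:1→0
  Δ4: w9:1→0
  Δ5: w0:0→1
  (5Δ to stable)
t=3 Δ0: clk=1 w0=1 w10=1 w9=0 w6=1 w5=0 w7=1 w3=1 w2=1 w4=0 w1=0 w8=1
  Δ1: clk:1→0, w3:1→0
  Δ2: w0:1→0
  (2Δ to stable)
t=4 Δ0: clk=0 w0=0 w10=1 w9=0 w6=1 w5=0 w7=1 w3=0 w2=1 w4=0 w1=0 w8=1
  Δ1: clk:0→1
  Δ2: w8:1→0
  Δ3: w1:0→1
  Δ4: w9:0→1
  Δ5: w0:0→1
  (5Δ to stable)
t=5 Δ0: clk=1 w0=1 w10=1 w9=1 w6=1 w5=0 w7=1 w3=0 w2=1 w4=0 w1=1 w8=0
  Δ1: clk:1→0, w3:0→1
  Δ2: w0:1→0
  (2Δ to stable)
t=6 Δ0: clk=0 w0=0 w10=1 w9=1 w6=1 w5=0 w7=1 w3=1 w2=1 w4=0 w1=1 w8=0
  Δ1: clk:0→1
  Δ2: w8:0→1
  Δ3: w1:1→0
  Δ4: w9:1→0
  Δ5: w0:0→1
  (5Δ to stable)
t=7 Δ0: clk=1 w0=1 w10=1 w9=0 w6=1 w5=0 w7=1 w3=1 w2=1 w4=0 w1=0 w8=1
  Δ1: clk:1→0, w3:1→0
  Δ2: w0:1→0
  (2Δ to stable)
t=8 Δ0: clk=0 w0=0 w10=1 w9=0 w6=1 w5=0 w7=1 w3=0 w2=1 w4=0 w1=0 w8=1
  Δ1: clk:0→1
  Δ2: w8:1→0
  Δ3: w1:0→1
  Δ4: w9:0→1
  Δ5: w0:0→1
  (5Δ to stable)
t=9 Δ0: clk=1 w0=1 w10=1 w9=1 w6=1 w5=0 w7=1 w3=0 w2=1 w4=0 w1=1 w8=0
  Δ1: clk:1→0, w3:0→1
  Δ2: w0:1→0
  (2Δ to stable)
t=10 Δ0: clk=0 w0=0 w10=1 w9=1 w6=1 w5=0 w7=1 w3=1 w2=1 w4=0 w1=1 w8=0
  Δ1: clk:0→1
  Δ2: w8:0→1
  Δ3: w1:1→0
  Δ4: w9:1→0
  Δ5: w0:0→1
  (5Δ to stable)
t=11 Δ0: clk=1 w0=1 w10=1 w9=0 w6=1 w5=0 w7=1 w3=1 w2=1 w4=0 w1=0 w8=1
  Δ1: clk:1→0, w3:1→0
  Δ2: w0:1→0
  (2Δ to stable)
t=12 Δ0: clk=0 w0=0 w10=1 w9=0 w6=1 w5=0 w7=1 w3=0 w2=1 w4=0 w1=0 w8=1
  Δ1: clk:0→1
  Δ2: w8:1→0
  Δ3: w1:0→1
  Δ4: w9:0→1
  Δ5: w0:0→1
  (5Δ to stable)
t=13 Δ0: clk=1 w0=1 w10=1 w9=1 w6=1 w5=0 w7=1 w3=0 w2=1 w4=0 w1=1 w8=0
  Δ1: clk:1→0, w3:0→1
  Δ2: w0:1→0
  (2Δ to stable)
t=14 Δ0: clk=0 w0=0 w10=1 w9=1 w6=1 w5=0 w7=1 w3=1 w2=1 w4=0 w1=1 w8=0
  Δ1: clk:0→1
  Δ2: w8:0→1
  Δ3: w1:1→0
  Δ4: w9:1→0
  Δ5: w0:0→1
  (5Δ to stable)
t=15 Δ0: clk=1 w0=1 w10=1 w9=0 w6=1 w5=0 w7=1 w3=1 w2=1 w4=0 w1=0 w8=1
  Δ1: clk:1→0, w3:1→0
  Δ2: w0:1→0
  (2Δ to stable)
t=16 Δ0: clk=0 w0=0 w10=1 w9=0 w6=1 w5=0 w7=1 w3=0 w2=1 w4=0 w1=0 w8=1
  Δ1: clk:0→1
  Δ2: w8:1→0
  Δ3: w1:0→1
  Δ4: w9:0→1
  Δ5: w0:0→1
  (5Δ to stable)
t=17 Δ0: clk=1 w0=1 w10=1 w9=1 w6=1 w5=0 w7=1 w3=0 w2=1 w4=0 w1=1 w8=0
  Δ1: clk:1→0, w3:0→1
  Δ2: w0:1→0
  (2Δ to stable)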